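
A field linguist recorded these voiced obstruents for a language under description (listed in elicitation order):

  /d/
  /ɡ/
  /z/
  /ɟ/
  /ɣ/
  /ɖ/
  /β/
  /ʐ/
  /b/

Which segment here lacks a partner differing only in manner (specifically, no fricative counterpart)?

/ɟ/

Bilabial: /b/ ~ /β/
Alveolar: /d/ ~ /z/
Retroflex: /ɖ/ ~ /ʐ/
Velar: /ɡ/ ~ /ɣ/
Palatal: only /ɟ/ (stop); no fricative partner.
So /ɟ/ is the unpaired segment.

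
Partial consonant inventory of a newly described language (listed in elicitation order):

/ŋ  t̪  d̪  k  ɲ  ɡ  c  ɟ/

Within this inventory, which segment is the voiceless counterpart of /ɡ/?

/ɡ/ is a voiced velar stop.
The voiceless counterpart is a voiceless velar stop — in this inventory, /k/.

/k/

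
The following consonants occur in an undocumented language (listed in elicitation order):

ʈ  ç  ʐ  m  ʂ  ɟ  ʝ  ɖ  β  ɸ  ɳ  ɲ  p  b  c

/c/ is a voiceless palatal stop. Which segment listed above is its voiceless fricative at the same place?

The voiceless fricative at the same place is a voiceless palatal fricative — in this inventory, /ç/.

/ç/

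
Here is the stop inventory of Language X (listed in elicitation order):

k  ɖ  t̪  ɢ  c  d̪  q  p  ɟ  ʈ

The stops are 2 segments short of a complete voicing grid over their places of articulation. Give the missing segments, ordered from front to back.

/b/, /ɡ/

bilabial: voiceless /p/, voiced —.
dental: voiceless /t̪/, voiced /d̪/.
retroflex: voiceless /ʈ/, voiced /ɖ/.
palatal: voiceless /c/, voiced /ɟ/.
velar: voiceless /k/, voiced —.
uvular: voiceless /q/, voiced /ɢ/.
Gaps, from front to back: bilabial lacks voiced (/b/); velar lacks voiced (/ɡ/).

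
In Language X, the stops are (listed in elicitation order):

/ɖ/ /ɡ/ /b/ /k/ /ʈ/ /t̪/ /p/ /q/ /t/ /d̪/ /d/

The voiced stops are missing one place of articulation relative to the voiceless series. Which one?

place of articulation  voiceless  voiced  
bilabial          p         b       
dental            t̪        d̪      
alveolar          t         d       
retroflex         ʈ         ɖ       
velar             k         ɡ       
uvular            q         —       
Every place of articulation has a voiced member except uvular, where /ɢ/ would be expected.

uvular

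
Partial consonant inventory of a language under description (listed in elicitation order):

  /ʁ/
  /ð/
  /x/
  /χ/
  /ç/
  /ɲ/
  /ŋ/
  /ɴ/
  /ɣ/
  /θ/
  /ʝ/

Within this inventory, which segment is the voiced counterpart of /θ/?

/θ/ is a voiceless dental fricative.
The voiced counterpart is a voiced dental fricative — in this inventory, /ð/.

/ð/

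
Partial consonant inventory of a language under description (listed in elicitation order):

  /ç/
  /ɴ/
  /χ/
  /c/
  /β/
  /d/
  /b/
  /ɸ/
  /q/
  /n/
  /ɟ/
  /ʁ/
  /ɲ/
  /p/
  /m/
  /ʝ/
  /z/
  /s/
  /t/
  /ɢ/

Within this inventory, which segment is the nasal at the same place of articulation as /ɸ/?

/m/

/ɸ/ is a voiceless bilabial fricative.
The nasal at the same place is a bilabial nasal — in this inventory, /m/.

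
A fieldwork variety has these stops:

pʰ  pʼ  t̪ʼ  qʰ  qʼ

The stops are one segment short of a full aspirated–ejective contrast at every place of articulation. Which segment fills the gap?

Aspirated: /pʰ/ (bilabial), /qʰ/ (uvular).
Ejective: /pʼ/ (bilabial), /t̪ʼ/ (dental), /qʼ/ (uvular).
The dental row has no aspirated member, so the gap is the aspirated dental stop /t̪ʰ/.

/t̪ʰ/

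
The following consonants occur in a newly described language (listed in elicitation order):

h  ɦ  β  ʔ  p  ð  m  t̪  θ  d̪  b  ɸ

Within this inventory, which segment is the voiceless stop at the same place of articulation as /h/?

/h/ is a voiceless glottal fricative.
The voiceless stop at the same place is a voiceless glottal stop — in this inventory, /ʔ/.

/ʔ/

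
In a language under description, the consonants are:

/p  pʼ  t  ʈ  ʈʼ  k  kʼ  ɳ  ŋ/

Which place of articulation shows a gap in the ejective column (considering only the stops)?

Plain: /p/ (bilabial), /t/ (alveolar), /ʈ/ (retroflex), /k/ (velar).
Ejective: /pʼ/ (bilabial), /ʈʼ/ (retroflex), /kʼ/ (velar).
Every place of articulation has an ejective member except alveolar, where /tʼ/ would be expected.

alveolar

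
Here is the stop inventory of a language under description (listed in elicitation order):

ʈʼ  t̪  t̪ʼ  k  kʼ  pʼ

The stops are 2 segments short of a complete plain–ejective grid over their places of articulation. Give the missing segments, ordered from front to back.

Plain: /t̪/ (dental), /k/ (velar).
Ejective: /pʼ/ (bilabial), /t̪ʼ/ (dental), /ʈʼ/ (retroflex), /kʼ/ (velar).
Gaps, from front to back: bilabial lacks plain (/p/); retroflex lacks plain (/ʈ/).

/p/, /ʈ/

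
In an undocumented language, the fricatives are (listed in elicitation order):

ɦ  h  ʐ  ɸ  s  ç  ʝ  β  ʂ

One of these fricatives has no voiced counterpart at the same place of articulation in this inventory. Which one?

/s/

Bilabial: /ɸ/ ~ /β/
Retroflex: /ʂ/ ~ /ʐ/
Palatal: /ç/ ~ /ʝ/
Glottal: /h/ ~ /ɦ/
Alveolar: only /s/ (voiceless); no voiced partner.
So /s/ is the unpaired segment.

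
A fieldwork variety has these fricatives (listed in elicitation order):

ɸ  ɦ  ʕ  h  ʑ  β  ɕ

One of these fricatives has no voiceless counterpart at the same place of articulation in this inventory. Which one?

/ʕ/

Bilabial: /ɸ/ ~ /β/
Alveolo-palatal: /ɕ/ ~ /ʑ/
Glottal: /h/ ~ /ɦ/
Pharyngeal: only /ʕ/ (voiced); no voiceless partner.
So /ʕ/ is the unpaired segment.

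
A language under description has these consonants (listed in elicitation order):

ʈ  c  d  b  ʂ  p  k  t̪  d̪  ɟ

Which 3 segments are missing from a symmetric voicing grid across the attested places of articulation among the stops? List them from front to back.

Voiceless: /p/ (bilabial), /t̪/ (dental), /ʈ/ (retroflex), /c/ (palatal), /k/ (velar).
Voiced: /b/ (bilabial), /d̪/ (dental), /d/ (alveolar), /ɟ/ (palatal).
Gaps, from front to back: alveolar lacks voiceless (/t/); retroflex lacks voiced (/ɖ/); velar lacks voiced (/ɡ/).

/t/, /ɖ/, /ɡ/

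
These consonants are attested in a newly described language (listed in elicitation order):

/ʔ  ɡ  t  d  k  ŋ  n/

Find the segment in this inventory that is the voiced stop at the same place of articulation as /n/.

/n/ is an alveolar nasal.
The voiced stop at the same place is a voiced alveolar stop — in this inventory, /d/.

/d/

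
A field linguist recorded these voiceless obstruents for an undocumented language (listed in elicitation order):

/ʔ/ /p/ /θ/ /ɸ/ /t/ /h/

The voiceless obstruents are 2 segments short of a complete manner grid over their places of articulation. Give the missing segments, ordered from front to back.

Stop: /p/ (bilabial), /t/ (alveolar), /ʔ/ (glottal).
Fricative: /ɸ/ (bilabial), /θ/ (dental), /h/ (glottal).
Gaps, from front to back: dental lacks stop (/t̪/); alveolar lacks fricative (/s/).

/t̪/, /s/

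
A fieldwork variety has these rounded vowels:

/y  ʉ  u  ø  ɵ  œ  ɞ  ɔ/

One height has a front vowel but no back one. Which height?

height            front     central   back    
high              y         ʉ         u       
high-mid          ø         ɵ         —       
low-mid           œ         ɞ         ɔ       
Every height has a back member except high-mid, where /o/ would be expected.

high-mid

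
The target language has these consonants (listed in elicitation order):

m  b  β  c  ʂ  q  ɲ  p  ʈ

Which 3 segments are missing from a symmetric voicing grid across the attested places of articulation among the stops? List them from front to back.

/ɖ/, /ɟ/, /ɢ/

place of articulation  voiceless  voiced  
bilabial          p         b       
retroflex         ʈ         —       
palatal           c         —       
uvular            q         —       
Gaps, from front to back: retroflex lacks voiced (/ɖ/); palatal lacks voiced (/ɟ/); uvular lacks voiced (/ɢ/).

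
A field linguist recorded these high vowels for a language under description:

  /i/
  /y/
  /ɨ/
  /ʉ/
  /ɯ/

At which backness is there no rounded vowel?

front: unrounded /i/, rounded /y/.
central: unrounded /ɨ/, rounded /ʉ/.
back: unrounded /ɯ/, rounded —.
Every backness has a rounded member except back, where /u/ would be expected.

back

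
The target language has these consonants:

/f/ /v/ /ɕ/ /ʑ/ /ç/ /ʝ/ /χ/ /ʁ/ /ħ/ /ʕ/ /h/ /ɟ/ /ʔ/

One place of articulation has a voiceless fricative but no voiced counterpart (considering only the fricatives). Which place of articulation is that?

labiodental: voiceless /f/, voiced /v/.
alveolo-palatal: voiceless /ɕ/, voiced /ʑ/.
palatal: voiceless /ç/, voiced /ʝ/.
uvular: voiceless /χ/, voiced /ʁ/.
pharyngeal: voiceless /ħ/, voiced /ʕ/.
glottal: voiceless /h/, voiced —.
Every place of articulation has a voiced member except glottal, where /ɦ/ would be expected.

glottal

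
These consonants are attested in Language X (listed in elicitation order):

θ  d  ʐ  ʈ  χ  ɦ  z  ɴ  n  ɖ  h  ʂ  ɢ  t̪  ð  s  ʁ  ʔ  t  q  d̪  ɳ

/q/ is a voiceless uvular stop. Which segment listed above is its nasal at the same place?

/ɴ/

The nasal at the same place is an uvular nasal — in this inventory, /ɴ/.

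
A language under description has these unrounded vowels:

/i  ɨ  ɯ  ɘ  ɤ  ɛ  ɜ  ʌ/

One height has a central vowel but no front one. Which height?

high: front /i/, central /ɨ/, back /ɯ/.
high-mid: front —, central /ɘ/, back /ɤ/.
low-mid: front /ɛ/, central /ɜ/, back /ʌ/.
Every height has a front member except high-mid, where /e/ would be expected.

high-mid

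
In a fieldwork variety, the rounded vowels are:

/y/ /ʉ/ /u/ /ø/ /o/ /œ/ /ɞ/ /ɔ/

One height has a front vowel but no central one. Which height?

high-mid

high: front /y/, central /ʉ/, back /u/.
high-mid: front /ø/, central —, back /o/.
low-mid: front /œ/, central /ɞ/, back /ɔ/.
Every height has a central member except high-mid, where /ɵ/ would be expected.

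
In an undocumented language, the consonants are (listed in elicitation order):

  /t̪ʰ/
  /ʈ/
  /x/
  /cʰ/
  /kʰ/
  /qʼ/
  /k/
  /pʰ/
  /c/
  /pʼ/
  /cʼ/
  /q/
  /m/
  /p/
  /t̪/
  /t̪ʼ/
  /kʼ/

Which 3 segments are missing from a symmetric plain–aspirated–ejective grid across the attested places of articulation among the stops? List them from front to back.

bilabial: plain /p/, aspirated /pʰ/, ejective /pʼ/.
dental: plain /t̪/, aspirated /t̪ʰ/, ejective /t̪ʼ/.
retroflex: plain /ʈ/, aspirated —, ejective —.
palatal: plain /c/, aspirated /cʰ/, ejective /cʼ/.
velar: plain /k/, aspirated /kʰ/, ejective /kʼ/.
uvular: plain /q/, aspirated —, ejective /qʼ/.
Gaps, from front to back: retroflex lacks aspirated (/ʈʰ/); retroflex lacks ejective (/ʈʼ/); uvular lacks aspirated (/qʰ/).

/ʈʰ/, /ʈʼ/, /qʰ/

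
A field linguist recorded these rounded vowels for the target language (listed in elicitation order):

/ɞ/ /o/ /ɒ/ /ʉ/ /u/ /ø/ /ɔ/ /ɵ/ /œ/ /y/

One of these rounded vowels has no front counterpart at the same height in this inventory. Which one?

/ɒ/

High: /y/ ~ /ʉ/ ~ /u/
High-mid: /ø/ ~ /ɵ/ ~ /o/
Low-mid: /œ/ ~ /ɞ/ ~ /ɔ/
Low: only /ɒ/ (back); no front partner.
So /ɒ/ is the unpaired segment.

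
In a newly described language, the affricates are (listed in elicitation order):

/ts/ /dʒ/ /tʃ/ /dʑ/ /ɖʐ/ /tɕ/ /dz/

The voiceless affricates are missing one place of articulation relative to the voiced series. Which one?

Voiceless: /ts/ (alveolar), /tʃ/ (postalveolar), /tɕ/ (alveolo-palatal).
Voiced: /dz/ (alveolar), /dʒ/ (postalveolar), /ɖʐ/ (retroflex), /dʑ/ (alveolo-palatal).
Every place of articulation has a voiceless member except retroflex, where /ʈʂ/ would be expected.

retroflex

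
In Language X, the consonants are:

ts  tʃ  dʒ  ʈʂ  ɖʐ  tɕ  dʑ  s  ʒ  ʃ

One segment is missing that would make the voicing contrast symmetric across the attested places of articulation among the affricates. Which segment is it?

Voiceless: /ts/ (alveolar), /tʃ/ (postalveolar), /ʈʂ/ (retroflex), /tɕ/ (alveolo-palatal).
Voiced: /dʒ/ (postalveolar), /ɖʐ/ (retroflex), /dʑ/ (alveolo-palatal).
The alveolar row has no voiced member, so the gap is the voiced alveolar affricate /dz/.

/dz/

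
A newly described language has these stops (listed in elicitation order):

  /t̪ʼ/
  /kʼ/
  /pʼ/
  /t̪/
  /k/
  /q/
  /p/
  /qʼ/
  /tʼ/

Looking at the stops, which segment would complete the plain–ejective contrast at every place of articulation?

/t/

bilabial: plain /p/, ejective /pʼ/.
dental: plain /t̪/, ejective /t̪ʼ/.
alveolar: plain —, ejective /tʼ/.
velar: plain /k/, ejective /kʼ/.
uvular: plain /q/, ejective /qʼ/.
The alveolar row has no plain member, so the gap is the plain alveolar stop /t/.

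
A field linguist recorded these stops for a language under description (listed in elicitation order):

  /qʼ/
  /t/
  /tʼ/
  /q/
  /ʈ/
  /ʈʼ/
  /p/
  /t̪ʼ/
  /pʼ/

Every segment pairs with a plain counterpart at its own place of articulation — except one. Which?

/t̪ʼ/

Bilabial: /p/ ~ /pʼ/
Alveolar: /t/ ~ /tʼ/
Retroflex: /ʈ/ ~ /ʈʼ/
Uvular: /q/ ~ /qʼ/
Dental: only /t̪ʼ/ (ejective); no plain partner.
So /t̪ʼ/ is the unpaired segment.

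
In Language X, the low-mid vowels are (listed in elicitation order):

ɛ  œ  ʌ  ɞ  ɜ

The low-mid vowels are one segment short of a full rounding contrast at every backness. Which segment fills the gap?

/ɔ/

front: unrounded /ɛ/, rounded /œ/.
central: unrounded /ɜ/, rounded /ɞ/.
back: unrounded /ʌ/, rounded —.
The back row has no rounded member, so the gap is the back rounded vowel /ɔ/.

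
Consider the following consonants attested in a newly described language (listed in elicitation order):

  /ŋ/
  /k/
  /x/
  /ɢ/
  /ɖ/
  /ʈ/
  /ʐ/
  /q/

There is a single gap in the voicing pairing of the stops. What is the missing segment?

/ɡ/

place of articulation  voiceless  voiced  
retroflex         ʈ         ɖ       
velar             k         —       
uvular            q         ɢ       
The velar row has no voiced member, so the gap is the voiced velar stop /ɡ/.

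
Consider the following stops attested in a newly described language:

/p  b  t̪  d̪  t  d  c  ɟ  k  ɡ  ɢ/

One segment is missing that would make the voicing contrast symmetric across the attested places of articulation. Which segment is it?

Voiceless: /p/ (bilabial), /t̪/ (dental), /t/ (alveolar), /c/ (palatal), /k/ (velar).
Voiced: /b/ (bilabial), /d̪/ (dental), /d/ (alveolar), /ɟ/ (palatal), /ɡ/ (velar), /ɢ/ (uvular).
The uvular row has no voiceless member, so the gap is the voiceless uvular stop /q/.

/q/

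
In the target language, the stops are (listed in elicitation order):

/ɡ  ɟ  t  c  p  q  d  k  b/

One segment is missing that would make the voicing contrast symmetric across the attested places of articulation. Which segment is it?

place of articulation  voiceless  voiced  
bilabial          p         b       
alveolar          t         d       
palatal           c         ɟ       
velar             k         ɡ       
uvular            q         —       
The uvular row has no voiced member, so the gap is the voiced uvular stop /ɢ/.

/ɢ/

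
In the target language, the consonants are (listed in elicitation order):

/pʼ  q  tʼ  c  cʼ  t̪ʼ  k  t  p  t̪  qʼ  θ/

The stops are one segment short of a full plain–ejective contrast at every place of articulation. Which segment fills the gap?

/kʼ/

bilabial: plain /p/, ejective /pʼ/.
dental: plain /t̪/, ejective /t̪ʼ/.
alveolar: plain /t/, ejective /tʼ/.
palatal: plain /c/, ejective /cʼ/.
velar: plain /k/, ejective —.
uvular: plain /q/, ejective /qʼ/.
The velar row has no ejective member, so the gap is the ejective velar stop /kʼ/.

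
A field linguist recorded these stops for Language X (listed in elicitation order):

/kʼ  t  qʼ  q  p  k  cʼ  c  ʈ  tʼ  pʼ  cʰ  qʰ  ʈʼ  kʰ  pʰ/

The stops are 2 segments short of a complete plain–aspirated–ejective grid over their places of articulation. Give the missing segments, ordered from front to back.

Plain: /p/ (bilabial), /t/ (alveolar), /ʈ/ (retroflex), /c/ (palatal), /k/ (velar), /q/ (uvular).
Aspirated: /pʰ/ (bilabial), /cʰ/ (palatal), /kʰ/ (velar), /qʰ/ (uvular).
Ejective: /pʼ/ (bilabial), /tʼ/ (alveolar), /ʈʼ/ (retroflex), /cʼ/ (palatal), /kʼ/ (velar), /qʼ/ (uvular).
Gaps, from front to back: alveolar lacks aspirated (/tʰ/); retroflex lacks aspirated (/ʈʰ/).

/tʰ/, /ʈʰ/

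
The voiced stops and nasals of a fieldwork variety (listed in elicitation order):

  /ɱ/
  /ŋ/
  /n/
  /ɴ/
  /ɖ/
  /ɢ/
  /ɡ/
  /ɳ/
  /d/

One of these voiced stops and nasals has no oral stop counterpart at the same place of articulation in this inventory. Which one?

Alveolar: /d/ ~ /n/
Retroflex: /ɖ/ ~ /ɳ/
Velar: /ɡ/ ~ /ŋ/
Uvular: /ɢ/ ~ /ɴ/
Labiodental: only /ɱ/ (nasal); no oral stop partner.
So /ɱ/ is the unpaired segment.

/ɱ/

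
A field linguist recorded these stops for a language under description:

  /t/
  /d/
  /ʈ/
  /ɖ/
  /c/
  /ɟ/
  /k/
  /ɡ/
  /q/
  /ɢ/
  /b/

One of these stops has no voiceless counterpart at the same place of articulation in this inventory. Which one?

/b/

Alveolar: /t/ ~ /d/
Retroflex: /ʈ/ ~ /ɖ/
Palatal: /c/ ~ /ɟ/
Velar: /k/ ~ /ɡ/
Uvular: /q/ ~ /ɢ/
Bilabial: only /b/ (voiced); no voiceless partner.
So /b/ is the unpaired segment.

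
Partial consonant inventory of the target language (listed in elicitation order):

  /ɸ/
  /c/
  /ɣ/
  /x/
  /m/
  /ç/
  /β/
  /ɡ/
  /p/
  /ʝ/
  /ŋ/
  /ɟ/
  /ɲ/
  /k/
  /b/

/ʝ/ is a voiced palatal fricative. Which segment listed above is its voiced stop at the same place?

/ɟ/

The voiced stop at the same place is a voiced palatal stop — in this inventory, /ɟ/.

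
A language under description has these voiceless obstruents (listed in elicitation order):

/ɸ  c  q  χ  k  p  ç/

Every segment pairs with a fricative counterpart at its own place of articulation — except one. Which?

Bilabial: /p/ ~ /ɸ/
Palatal: /c/ ~ /ç/
Uvular: /q/ ~ /χ/
Velar: only /k/ (stop); no fricative partner.
So /k/ is the unpaired segment.

/k/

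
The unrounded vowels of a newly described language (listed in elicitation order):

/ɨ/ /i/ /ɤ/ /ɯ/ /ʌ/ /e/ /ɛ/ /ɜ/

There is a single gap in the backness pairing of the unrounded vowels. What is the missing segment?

Front: /i/ (high), /e/ (high-mid), /ɛ/ (low-mid).
Central: /ɨ/ (high), /ɜ/ (low-mid).
Back: /ɯ/ (high), /ɤ/ (high-mid), /ʌ/ (low-mid).
The high-mid row has no central member, so the gap is the high-mid central unrounded vowel /ɘ/.

/ɘ/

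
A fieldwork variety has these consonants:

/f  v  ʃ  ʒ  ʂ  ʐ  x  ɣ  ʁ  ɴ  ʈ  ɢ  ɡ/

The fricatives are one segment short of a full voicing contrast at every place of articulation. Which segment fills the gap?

Voiceless: /f/ (labiodental), /ʃ/ (postalveolar), /ʂ/ (retroflex), /x/ (velar).
Voiced: /v/ (labiodental), /ʒ/ (postalveolar), /ʐ/ (retroflex), /ɣ/ (velar), /ʁ/ (uvular).
The uvular row has no voiceless member, so the gap is the voiceless uvular fricative /χ/.

/χ/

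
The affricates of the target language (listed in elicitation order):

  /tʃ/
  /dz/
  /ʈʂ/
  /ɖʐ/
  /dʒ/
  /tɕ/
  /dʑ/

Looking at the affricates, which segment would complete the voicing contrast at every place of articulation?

/ts/

alveolar: voiceless —, voiced /dz/.
postalveolar: voiceless /tʃ/, voiced /dʒ/.
retroflex: voiceless /ʈʂ/, voiced /ɖʐ/.
alveolo-palatal: voiceless /tɕ/, voiced /dʑ/.
The alveolar row has no voiceless member, so the gap is the voiceless alveolar affricate /ts/.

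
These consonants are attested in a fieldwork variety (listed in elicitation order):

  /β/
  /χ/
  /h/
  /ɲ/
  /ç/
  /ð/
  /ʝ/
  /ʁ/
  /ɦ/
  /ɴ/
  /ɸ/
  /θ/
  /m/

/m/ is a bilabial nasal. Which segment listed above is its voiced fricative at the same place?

The voiced fricative at the same place is a voiced bilabial fricative — in this inventory, /β/.

/β/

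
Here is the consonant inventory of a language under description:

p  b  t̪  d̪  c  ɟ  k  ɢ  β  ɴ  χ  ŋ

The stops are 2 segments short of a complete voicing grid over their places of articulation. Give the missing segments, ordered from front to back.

/ɡ/, /q/

bilabial: voiceless /p/, voiced /b/.
dental: voiceless /t̪/, voiced /d̪/.
palatal: voiceless /c/, voiced /ɟ/.
velar: voiceless /k/, voiced —.
uvular: voiceless —, voiced /ɢ/.
Gaps, from front to back: velar lacks voiced (/ɡ/); uvular lacks voiceless (/q/).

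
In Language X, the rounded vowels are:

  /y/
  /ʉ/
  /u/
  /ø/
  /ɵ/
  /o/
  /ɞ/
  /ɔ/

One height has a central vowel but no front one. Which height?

high: front /y/, central /ʉ/, back /u/.
high-mid: front /ø/, central /ɵ/, back /o/.
low-mid: front —, central /ɞ/, back /ɔ/.
Every height has a front member except low-mid, where /œ/ would be expected.

low-mid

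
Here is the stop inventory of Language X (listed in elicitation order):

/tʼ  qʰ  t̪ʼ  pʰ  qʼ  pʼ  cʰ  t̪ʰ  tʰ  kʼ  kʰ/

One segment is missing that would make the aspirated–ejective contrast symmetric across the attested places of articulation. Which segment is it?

/cʼ/

Aspirated: /pʰ/ (bilabial), /t̪ʰ/ (dental), /tʰ/ (alveolar), /cʰ/ (palatal), /kʰ/ (velar), /qʰ/ (uvular).
Ejective: /pʼ/ (bilabial), /t̪ʼ/ (dental), /tʼ/ (alveolar), /kʼ/ (velar), /qʼ/ (uvular).
The palatal row has no ejective member, so the gap is the ejective palatal stop /cʼ/.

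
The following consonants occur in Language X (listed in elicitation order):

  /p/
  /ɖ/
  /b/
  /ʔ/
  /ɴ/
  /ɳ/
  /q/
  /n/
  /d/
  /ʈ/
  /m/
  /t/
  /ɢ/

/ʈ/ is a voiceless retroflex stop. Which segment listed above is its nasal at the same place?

The nasal at the same place is a retroflex nasal — in this inventory, /ɳ/.

/ɳ/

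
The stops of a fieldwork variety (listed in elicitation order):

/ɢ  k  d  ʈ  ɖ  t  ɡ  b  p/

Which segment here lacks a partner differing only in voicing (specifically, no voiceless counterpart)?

/ɢ/

Bilabial: /p/ ~ /b/
Alveolar: /t/ ~ /d/
Retroflex: /ʈ/ ~ /ɖ/
Velar: /k/ ~ /ɡ/
Uvular: only /ɢ/ (voiced); no voiceless partner.
So /ɢ/ is the unpaired segment.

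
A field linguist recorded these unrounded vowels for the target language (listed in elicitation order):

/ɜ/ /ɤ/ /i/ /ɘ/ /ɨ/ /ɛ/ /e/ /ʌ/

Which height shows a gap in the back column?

high

high: front /i/, central /ɨ/, back —.
high-mid: front /e/, central /ɘ/, back /ɤ/.
low-mid: front /ɛ/, central /ɜ/, back /ʌ/.
Every height has a back member except high, where /ɯ/ would be expected.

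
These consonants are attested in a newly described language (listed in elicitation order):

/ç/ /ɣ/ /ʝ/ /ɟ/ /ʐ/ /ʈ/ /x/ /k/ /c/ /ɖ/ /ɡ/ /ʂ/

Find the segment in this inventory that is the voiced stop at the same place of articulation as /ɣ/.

/ɡ/

/ɣ/ is a voiced velar fricative.
The voiced stop at the same place is a voiced velar stop — in this inventory, /ɡ/.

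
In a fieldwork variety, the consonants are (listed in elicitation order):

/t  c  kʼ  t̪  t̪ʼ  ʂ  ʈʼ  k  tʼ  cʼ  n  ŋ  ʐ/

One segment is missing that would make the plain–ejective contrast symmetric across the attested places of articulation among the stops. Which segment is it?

Plain: /t̪/ (dental), /t/ (alveolar), /c/ (palatal), /k/ (velar).
Ejective: /t̪ʼ/ (dental), /tʼ/ (alveolar), /ʈʼ/ (retroflex), /cʼ/ (palatal), /kʼ/ (velar).
The retroflex row has no plain member, so the gap is the plain retroflex stop /ʈ/.

/ʈ/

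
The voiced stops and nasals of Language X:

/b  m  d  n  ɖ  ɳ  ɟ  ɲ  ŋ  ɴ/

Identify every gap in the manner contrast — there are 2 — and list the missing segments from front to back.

/ɡ/, /ɢ/

bilabial: oral stop /b/, nasal /m/.
alveolar: oral stop /d/, nasal /n/.
retroflex: oral stop /ɖ/, nasal /ɳ/.
palatal: oral stop /ɟ/, nasal /ɲ/.
velar: oral stop —, nasal /ŋ/.
uvular: oral stop —, nasal /ɴ/.
Gaps, from front to back: velar lacks oral stop (/ɡ/); uvular lacks oral stop (/ɢ/).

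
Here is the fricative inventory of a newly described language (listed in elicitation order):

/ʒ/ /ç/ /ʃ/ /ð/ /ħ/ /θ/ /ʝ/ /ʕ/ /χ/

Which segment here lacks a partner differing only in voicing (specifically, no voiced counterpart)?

/χ/

Dental: /θ/ ~ /ð/
Postalveolar: /ʃ/ ~ /ʒ/
Palatal: /ç/ ~ /ʝ/
Pharyngeal: /ħ/ ~ /ʕ/
Uvular: only /χ/ (voiceless); no voiced partner.
So /χ/ is the unpaired segment.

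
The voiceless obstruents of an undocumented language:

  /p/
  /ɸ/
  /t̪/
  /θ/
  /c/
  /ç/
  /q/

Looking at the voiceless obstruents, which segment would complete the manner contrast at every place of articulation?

/χ/

Stop: /p/ (bilabial), /t̪/ (dental), /c/ (palatal), /q/ (uvular).
Fricative: /ɸ/ (bilabial), /θ/ (dental), /ç/ (palatal).
The uvular row has no fricative member, so the gap is the uvular fricative /χ/.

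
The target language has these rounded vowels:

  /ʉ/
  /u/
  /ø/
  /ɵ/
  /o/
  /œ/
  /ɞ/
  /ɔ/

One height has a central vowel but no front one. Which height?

height            front     central   back    
high              —         ʉ         u       
high-mid          ø         ɵ         o       
low-mid           œ         ɞ         ɔ       
Every height has a front member except high, where /y/ would be expected.

high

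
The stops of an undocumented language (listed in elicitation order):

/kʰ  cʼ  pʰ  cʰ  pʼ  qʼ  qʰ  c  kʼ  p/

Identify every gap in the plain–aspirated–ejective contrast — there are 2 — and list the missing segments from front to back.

bilabial: plain /p/, aspirated /pʰ/, ejective /pʼ/.
palatal: plain /c/, aspirated /cʰ/, ejective /cʼ/.
velar: plain —, aspirated /kʰ/, ejective /kʼ/.
uvular: plain —, aspirated /qʰ/, ejective /qʼ/.
Gaps, from front to back: velar lacks plain (/k/); uvular lacks plain (/q/).

/k/, /q/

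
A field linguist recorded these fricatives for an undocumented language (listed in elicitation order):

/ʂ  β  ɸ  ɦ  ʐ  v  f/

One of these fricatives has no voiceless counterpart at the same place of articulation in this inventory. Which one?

/ɦ/

Bilabial: /ɸ/ ~ /β/
Labiodental: /f/ ~ /v/
Retroflex: /ʂ/ ~ /ʐ/
Glottal: only /ɦ/ (voiced); no voiceless partner.
So /ɦ/ is the unpaired segment.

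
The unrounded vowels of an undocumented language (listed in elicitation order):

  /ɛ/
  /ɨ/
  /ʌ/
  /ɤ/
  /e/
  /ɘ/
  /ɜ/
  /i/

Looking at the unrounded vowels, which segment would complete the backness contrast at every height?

high: front /i/, central /ɨ/, back —.
high-mid: front /e/, central /ɘ/, back /ɤ/.
low-mid: front /ɛ/, central /ɜ/, back /ʌ/.
The high row has no back member, so the gap is the high back unrounded vowel /ɯ/.

/ɯ/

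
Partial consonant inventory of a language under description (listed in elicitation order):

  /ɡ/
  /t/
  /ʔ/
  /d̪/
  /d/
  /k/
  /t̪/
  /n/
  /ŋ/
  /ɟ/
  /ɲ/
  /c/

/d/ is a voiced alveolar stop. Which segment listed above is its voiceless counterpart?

The voiceless counterpart is a voiceless alveolar stop — in this inventory, /t/.

/t/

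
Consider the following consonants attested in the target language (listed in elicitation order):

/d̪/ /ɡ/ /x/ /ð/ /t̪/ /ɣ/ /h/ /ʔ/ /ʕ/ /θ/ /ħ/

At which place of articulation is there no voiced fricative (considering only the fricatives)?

glottal

Voiceless: /θ/ (dental), /x/ (velar), /ħ/ (pharyngeal), /h/ (glottal).
Voiced: /ð/ (dental), /ɣ/ (velar), /ʕ/ (pharyngeal).
Every place of articulation has a voiced member except glottal, where /ɦ/ would be expected.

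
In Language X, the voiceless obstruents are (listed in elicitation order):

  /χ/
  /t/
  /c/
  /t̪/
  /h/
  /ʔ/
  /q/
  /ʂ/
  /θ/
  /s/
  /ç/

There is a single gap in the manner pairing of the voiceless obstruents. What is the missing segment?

/ʈ/

dental: stop /t̪/, fricative /θ/.
alveolar: stop /t/, fricative /s/.
retroflex: stop —, fricative /ʂ/.
palatal: stop /c/, fricative /ç/.
uvular: stop /q/, fricative /χ/.
glottal: stop /ʔ/, fricative /h/.
The retroflex row has no stop member, so the gap is the retroflex stop /ʈ/.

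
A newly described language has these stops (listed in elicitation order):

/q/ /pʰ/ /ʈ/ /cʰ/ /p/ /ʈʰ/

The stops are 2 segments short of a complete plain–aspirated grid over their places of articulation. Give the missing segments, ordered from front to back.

/c/, /qʰ/

bilabial: plain /p/, aspirated /pʰ/.
retroflex: plain /ʈ/, aspirated /ʈʰ/.
palatal: plain —, aspirated /cʰ/.
uvular: plain /q/, aspirated —.
Gaps, from front to back: palatal lacks plain (/c/); uvular lacks aspirated (/qʰ/).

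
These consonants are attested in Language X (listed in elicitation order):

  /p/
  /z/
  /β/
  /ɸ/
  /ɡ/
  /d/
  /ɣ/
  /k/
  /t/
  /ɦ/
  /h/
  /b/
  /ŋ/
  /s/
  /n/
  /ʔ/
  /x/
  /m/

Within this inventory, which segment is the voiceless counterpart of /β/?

/ɸ/

/β/ is a voiced bilabial fricative.
The voiceless counterpart is a voiceless bilabial fricative — in this inventory, /ɸ/.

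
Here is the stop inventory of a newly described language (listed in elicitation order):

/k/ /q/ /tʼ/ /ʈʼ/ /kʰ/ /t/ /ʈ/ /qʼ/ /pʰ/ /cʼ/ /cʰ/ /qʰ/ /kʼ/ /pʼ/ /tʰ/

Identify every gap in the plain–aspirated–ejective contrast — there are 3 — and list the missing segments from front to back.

bilabial: plain —, aspirated /pʰ/, ejective /pʼ/.
alveolar: plain /t/, aspirated /tʰ/, ejective /tʼ/.
retroflex: plain /ʈ/, aspirated —, ejective /ʈʼ/.
palatal: plain —, aspirated /cʰ/, ejective /cʼ/.
velar: plain /k/, aspirated /kʰ/, ejective /kʼ/.
uvular: plain /q/, aspirated /qʰ/, ejective /qʼ/.
Gaps, from front to back: bilabial lacks plain (/p/); retroflex lacks aspirated (/ʈʰ/); palatal lacks plain (/c/).

/p/, /ʈʰ/, /c/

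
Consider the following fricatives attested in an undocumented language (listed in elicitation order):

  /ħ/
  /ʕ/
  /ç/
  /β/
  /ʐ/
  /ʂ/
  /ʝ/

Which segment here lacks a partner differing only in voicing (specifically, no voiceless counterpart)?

/β/

Retroflex: /ʂ/ ~ /ʐ/
Palatal: /ç/ ~ /ʝ/
Pharyngeal: /ħ/ ~ /ʕ/
Bilabial: only /β/ (voiced); no voiceless partner.
So /β/ is the unpaired segment.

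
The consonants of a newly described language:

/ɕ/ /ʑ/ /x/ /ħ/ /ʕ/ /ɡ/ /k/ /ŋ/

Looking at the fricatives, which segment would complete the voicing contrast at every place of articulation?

place of articulation  voiceless  voiced  
alveolo-palatal   ɕ         ʑ       
velar             x         —       
pharyngeal        ħ         ʕ       
The velar row has no voiced member, so the gap is the voiced velar fricative /ɣ/.

/ɣ/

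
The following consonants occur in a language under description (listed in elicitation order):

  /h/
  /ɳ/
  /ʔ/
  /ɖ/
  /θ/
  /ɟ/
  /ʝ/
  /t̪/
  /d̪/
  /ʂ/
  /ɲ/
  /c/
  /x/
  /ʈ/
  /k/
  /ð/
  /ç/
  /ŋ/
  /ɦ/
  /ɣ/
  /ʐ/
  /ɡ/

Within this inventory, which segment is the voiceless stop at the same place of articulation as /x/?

/k/

/x/ is a voiceless velar fricative.
The voiceless stop at the same place is a voiceless velar stop — in this inventory, /k/.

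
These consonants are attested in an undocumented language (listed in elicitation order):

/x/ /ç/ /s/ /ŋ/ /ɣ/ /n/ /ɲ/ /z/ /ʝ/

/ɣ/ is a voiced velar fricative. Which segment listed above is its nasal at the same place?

/ŋ/

The nasal at the same place is a velar nasal — in this inventory, /ŋ/.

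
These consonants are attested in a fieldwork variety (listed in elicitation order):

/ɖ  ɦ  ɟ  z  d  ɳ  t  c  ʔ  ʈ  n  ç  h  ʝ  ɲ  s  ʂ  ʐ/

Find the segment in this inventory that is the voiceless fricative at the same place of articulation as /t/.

/t/ is a voiceless alveolar stop.
The voiceless fricative at the same place is a voiceless alveolar fricative — in this inventory, /s/.

/s/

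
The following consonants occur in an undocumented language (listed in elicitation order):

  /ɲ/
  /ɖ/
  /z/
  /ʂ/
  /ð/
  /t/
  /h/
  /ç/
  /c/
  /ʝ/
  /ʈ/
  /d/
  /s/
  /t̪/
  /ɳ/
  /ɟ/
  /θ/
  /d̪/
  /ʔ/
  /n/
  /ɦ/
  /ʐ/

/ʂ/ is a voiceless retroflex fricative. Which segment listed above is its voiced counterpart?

/ʐ/

The voiced counterpart is a voiced retroflex fricative — in this inventory, /ʐ/.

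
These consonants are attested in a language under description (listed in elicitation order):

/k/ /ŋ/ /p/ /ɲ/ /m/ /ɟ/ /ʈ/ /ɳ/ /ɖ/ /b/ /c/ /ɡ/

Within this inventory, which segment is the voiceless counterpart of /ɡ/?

/ɡ/ is a voiced velar stop.
The voiceless counterpart is a voiceless velar stop — in this inventory, /k/.

/k/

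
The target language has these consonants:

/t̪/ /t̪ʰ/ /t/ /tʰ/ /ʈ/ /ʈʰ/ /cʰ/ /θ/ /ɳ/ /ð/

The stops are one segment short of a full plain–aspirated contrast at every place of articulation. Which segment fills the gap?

place of articulation  plain     aspirated
dental            t̪        t̪ʰ     
alveolar          t         tʰ      
retroflex         ʈ         ʈʰ      
palatal           —         cʰ      
The palatal row has no plain member, so the gap is the plain palatal stop /c/.

/c/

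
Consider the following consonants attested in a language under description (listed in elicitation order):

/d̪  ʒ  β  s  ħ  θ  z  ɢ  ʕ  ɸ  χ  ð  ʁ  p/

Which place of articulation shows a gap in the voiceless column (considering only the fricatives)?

bilabial: voiceless /ɸ/, voiced /β/.
dental: voiceless /θ/, voiced /ð/.
alveolar: voiceless /s/, voiced /z/.
postalveolar: voiceless —, voiced /ʒ/.
uvular: voiceless /χ/, voiced /ʁ/.
pharyngeal: voiceless /ħ/, voiced /ʕ/.
Every place of articulation has a voiceless member except postalveolar, where /ʃ/ would be expected.

postalveolar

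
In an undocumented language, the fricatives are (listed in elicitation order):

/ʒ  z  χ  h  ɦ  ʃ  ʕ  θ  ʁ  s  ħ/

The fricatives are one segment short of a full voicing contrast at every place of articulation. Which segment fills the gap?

Voiceless: /θ/ (dental), /s/ (alveolar), /ʃ/ (postalveolar), /χ/ (uvular), /ħ/ (pharyngeal), /h/ (glottal).
Voiced: /z/ (alveolar), /ʒ/ (postalveolar), /ʁ/ (uvular), /ʕ/ (pharyngeal), /ɦ/ (glottal).
The dental row has no voiced member, so the gap is the voiced dental fricative /ð/.

/ð/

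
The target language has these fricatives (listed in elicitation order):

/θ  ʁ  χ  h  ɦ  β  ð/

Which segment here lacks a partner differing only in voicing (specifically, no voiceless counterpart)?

/β/

Dental: /θ/ ~ /ð/
Uvular: /χ/ ~ /ʁ/
Glottal: /h/ ~ /ɦ/
Bilabial: only /β/ (voiced); no voiceless partner.
So /β/ is the unpaired segment.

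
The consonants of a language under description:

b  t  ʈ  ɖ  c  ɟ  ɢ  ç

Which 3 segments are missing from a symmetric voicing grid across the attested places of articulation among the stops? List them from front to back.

place of articulation  voiceless  voiced  
bilabial          —         b       
alveolar          t         —       
retroflex         ʈ         ɖ       
palatal           c         ɟ       
uvular            —         ɢ       
Gaps, from front to back: bilabial lacks voiceless (/p/); alveolar lacks voiced (/d/); uvular lacks voiceless (/q/).

/p/, /d/, /q/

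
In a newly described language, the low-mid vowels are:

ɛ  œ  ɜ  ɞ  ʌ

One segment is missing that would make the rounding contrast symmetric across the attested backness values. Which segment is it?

backness          unrounded  rounded 
front             ɛ         œ       
central           ɜ         ɞ       
back              ʌ         —       
The back row has no rounded member, so the gap is the back rounded vowel /ɔ/.

/ɔ/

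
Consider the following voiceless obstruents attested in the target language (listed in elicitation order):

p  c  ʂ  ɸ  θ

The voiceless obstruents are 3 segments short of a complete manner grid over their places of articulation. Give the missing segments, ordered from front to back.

bilabial: stop /p/, fricative /ɸ/.
dental: stop —, fricative /θ/.
retroflex: stop —, fricative /ʂ/.
palatal: stop /c/, fricative —.
Gaps, from front to back: dental lacks stop (/t̪/); retroflex lacks stop (/ʈ/); palatal lacks fricative (/ç/).

/t̪/, /ʈ/, /ç/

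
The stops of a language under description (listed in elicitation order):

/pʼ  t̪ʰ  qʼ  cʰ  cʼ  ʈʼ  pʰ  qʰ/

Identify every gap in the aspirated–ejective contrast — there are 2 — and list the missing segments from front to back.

bilabial: aspirated /pʰ/, ejective /pʼ/.
dental: aspirated /t̪ʰ/, ejective —.
retroflex: aspirated —, ejective /ʈʼ/.
palatal: aspirated /cʰ/, ejective /cʼ/.
uvular: aspirated /qʰ/, ejective /qʼ/.
Gaps, from front to back: dental lacks ejective (/t̪ʼ/); retroflex lacks aspirated (/ʈʰ/).

/t̪ʼ/, /ʈʰ/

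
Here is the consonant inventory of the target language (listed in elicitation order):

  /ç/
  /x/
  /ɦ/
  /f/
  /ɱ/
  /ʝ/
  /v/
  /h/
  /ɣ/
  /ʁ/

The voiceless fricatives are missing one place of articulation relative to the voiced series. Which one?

uvular

labiodental: voiceless /f/, voiced /v/.
palatal: voiceless /ç/, voiced /ʝ/.
velar: voiceless /x/, voiced /ɣ/.
uvular: voiceless —, voiced /ʁ/.
glottal: voiceless /h/, voiced /ɦ/.
Every place of articulation has a voiceless member except uvular, where /χ/ would be expected.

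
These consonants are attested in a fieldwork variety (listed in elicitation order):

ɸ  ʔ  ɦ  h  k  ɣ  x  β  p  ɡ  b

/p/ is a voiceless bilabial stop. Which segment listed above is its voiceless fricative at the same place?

The voiceless fricative at the same place is a voiceless bilabial fricative — in this inventory, /ɸ/.

/ɸ/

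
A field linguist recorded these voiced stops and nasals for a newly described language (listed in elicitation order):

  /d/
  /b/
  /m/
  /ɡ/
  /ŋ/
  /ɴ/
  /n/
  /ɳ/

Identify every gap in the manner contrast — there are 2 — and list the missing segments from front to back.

bilabial: oral stop /b/, nasal /m/.
alveolar: oral stop /d/, nasal /n/.
retroflex: oral stop —, nasal /ɳ/.
velar: oral stop /ɡ/, nasal /ŋ/.
uvular: oral stop —, nasal /ɴ/.
Gaps, from front to back: retroflex lacks oral stop (/ɖ/); uvular lacks oral stop (/ɢ/).

/ɖ/, /ɢ/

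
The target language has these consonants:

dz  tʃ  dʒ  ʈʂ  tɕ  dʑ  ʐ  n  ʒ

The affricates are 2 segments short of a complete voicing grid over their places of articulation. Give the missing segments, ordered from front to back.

/ts/, /ɖʐ/

Voiceless: /tʃ/ (postalveolar), /ʈʂ/ (retroflex), /tɕ/ (alveolo-palatal).
Voiced: /dz/ (alveolar), /dʒ/ (postalveolar), /dʑ/ (alveolo-palatal).
Gaps, from front to back: alveolar lacks voiceless (/ts/); retroflex lacks voiced (/ɖʐ/).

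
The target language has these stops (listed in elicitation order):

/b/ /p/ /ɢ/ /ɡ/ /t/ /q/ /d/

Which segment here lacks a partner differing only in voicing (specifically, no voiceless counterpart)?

/ɡ/

Bilabial: /p/ ~ /b/
Alveolar: /t/ ~ /d/
Uvular: /q/ ~ /ɢ/
Velar: only /ɡ/ (voiced); no voiceless partner.
So /ɡ/ is the unpaired segment.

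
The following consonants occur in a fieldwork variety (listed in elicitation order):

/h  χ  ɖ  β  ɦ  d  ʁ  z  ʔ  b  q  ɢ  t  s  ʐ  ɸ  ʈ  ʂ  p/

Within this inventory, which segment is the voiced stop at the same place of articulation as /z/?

/z/ is a voiced alveolar fricative.
The voiced stop at the same place is a voiced alveolar stop — in this inventory, /d/.

/d/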